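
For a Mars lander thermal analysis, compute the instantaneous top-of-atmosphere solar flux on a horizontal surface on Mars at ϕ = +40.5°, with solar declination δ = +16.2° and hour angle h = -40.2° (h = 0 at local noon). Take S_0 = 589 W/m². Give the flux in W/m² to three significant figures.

435 W/m²

cos θ_z = sin ϕ sin δ + cos ϕ cos δ cos h = 0.181190 + 0.557734 = 0.738924.
Flux = S_0 · cos θ_z = 589 × 0.738924 = 435.2 W/m².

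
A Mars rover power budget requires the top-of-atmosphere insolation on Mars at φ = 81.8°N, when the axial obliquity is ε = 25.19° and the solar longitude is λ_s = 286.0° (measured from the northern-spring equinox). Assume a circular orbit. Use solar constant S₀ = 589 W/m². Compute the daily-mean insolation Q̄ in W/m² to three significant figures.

Q̄ ≈ 0.00 W/m²

Solar declination: sin δ = sin ε · sin λ_s = sin 25.19° × sin 286.0° = -0.40913, so δ = -24.150°.
cos H₀ = −tan(+81.8°) tan(-24.150°) = 3.1115 ≥ 1 ⇒ polar night, H₀ = 0 and Q̄ = 0.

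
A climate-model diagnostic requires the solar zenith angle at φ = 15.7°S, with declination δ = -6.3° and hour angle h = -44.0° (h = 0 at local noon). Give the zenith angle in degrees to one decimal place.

cos θ_z = sin φ sin δ + cos φ cos δ cos h = 0.029694 + 0.688320 = 0.718014.
θ_z = arccos(0.718014) = 44.1°.

θ_z = 44.1°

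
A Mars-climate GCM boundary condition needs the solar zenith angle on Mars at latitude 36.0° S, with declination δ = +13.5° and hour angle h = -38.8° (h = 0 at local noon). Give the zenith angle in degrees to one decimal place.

cos θ_z = sin φ sin δ + cos φ cos δ cos h = -0.137216 + 0.613077 = 0.475861.
θ_z = arccos(0.475861) = 61.6°.

θ_z = 61.6°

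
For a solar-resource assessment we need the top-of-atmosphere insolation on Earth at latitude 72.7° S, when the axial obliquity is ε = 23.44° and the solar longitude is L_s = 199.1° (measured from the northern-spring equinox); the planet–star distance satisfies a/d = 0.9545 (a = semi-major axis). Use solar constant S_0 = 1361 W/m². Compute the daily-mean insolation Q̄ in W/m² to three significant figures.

Q̄ ≈ 204 W/m²

Solar declination: sin δ = sin ε · sin L_s = sin 23.44° × sin 199.1° = -0.13016, so δ = -7.479°.
cos h₀ = −tan(-72.7°) tan(-7.479°) = -0.4215, h₀ = 2.0059 rad.
Bracket: h₀ sin ϕ sin δ + cos ϕ cos δ sin h₀ = 2.0059×-0.95476×-0.13016 + 0.29737×0.99149×0.90683 = 0.249276 + 0.267369 = 0.516645.
Inverse-square distance factor (a/d)² = 0.9545² = 0.911070.
Q̄ = (S_0/π) × 0.911070 × [bracket] = (1361/π) × 0.911070 × 0.516645 = 203.9 W/m².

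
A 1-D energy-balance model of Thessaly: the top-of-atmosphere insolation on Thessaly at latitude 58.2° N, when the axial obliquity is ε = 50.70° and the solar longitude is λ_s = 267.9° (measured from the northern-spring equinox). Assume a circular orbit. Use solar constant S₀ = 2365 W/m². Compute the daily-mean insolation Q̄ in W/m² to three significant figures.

Q̄ ≈ 0.00 W/m²

Solar declination: sin δ = sin ε · sin λ_s = sin 50.70° × sin 267.9° = -0.77332, so δ = -50.653°.
cos H₀ = −tan(+58.2°) tan(-50.653°) = 1.9672 ≥ 1 ⇒ polar night, H₀ = 0 and Q̄ = 0.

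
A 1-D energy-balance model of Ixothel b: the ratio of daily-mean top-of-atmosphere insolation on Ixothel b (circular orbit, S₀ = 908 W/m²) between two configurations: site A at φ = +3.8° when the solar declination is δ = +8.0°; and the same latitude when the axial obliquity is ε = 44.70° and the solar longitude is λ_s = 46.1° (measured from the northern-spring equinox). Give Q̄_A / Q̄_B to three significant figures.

— Configuration A (φ=+3.8°):
cos H₀ = −tan(+3.8°) tan(+8.000°) = -0.0093, H₀ = 1.5801 rad.
Bracket: H₀ sin φ sin δ + cos φ cos δ sin H₀ = 1.5801×0.06627×0.13917 + 0.99780×0.99027×0.99996 = 0.014573 + 0.988052 = 1.002625.
Q̄ = (S₀/π) × [bracket] = (908/π) × 1.002625 = 289.78 W/m².
— Configuration B (φ=+3.8°):
Solar declination: sin δ = sin ε · sin λ_s = sin 44.70° × sin 46.1° = 0.50683, so δ = +30.453°.
cos H₀ = −tan(+3.8°) tan(+30.453°) = -0.0391, H₀ = 1.6099 rad.
Bracket: H₀ sin φ sin δ + cos φ cos δ sin H₀ = 1.6099×0.06627×0.50683 + 0.99780×0.86204×0.99924 = 0.054073 + 0.859490 = 0.913563.
Q̄ = (S₀/π) × [bracket] = (908/π) × 0.913563 = 264.04 W/m².
Ratio Q̄_A / Q̄_B = 289.78 / 264.04 = 1.097.

Q̄_A / Q̄_B ≈ 1.10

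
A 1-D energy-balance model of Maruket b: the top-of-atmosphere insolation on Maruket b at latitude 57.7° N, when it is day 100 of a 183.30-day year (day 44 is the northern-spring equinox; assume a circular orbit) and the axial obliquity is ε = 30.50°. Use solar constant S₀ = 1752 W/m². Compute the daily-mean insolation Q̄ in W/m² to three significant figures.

Solar longitude: λ_s = 360° × (100 − 44)/183.30 = 109.984°.
sin δ = sin 30.50° × sin 109.984° = 0.47698, so δ = +28.488°.
cos H₀ = −tan(+57.7°) tan(+28.488°) = -0.8585, H₀ = 2.6030 rad.
Bracket: H₀ sin φ sin δ + cos φ cos δ sin H₀ = 2.6030×0.84526×0.47698 + 0.53435×0.87891×0.51289 = 1.049457 + 0.240877 = 1.290334.
Q̄ = (S₀/π) × [bracket] = (1752/π) × 1.290334 = 719.6 W/m².

Q̄ ≈ 720 W/m²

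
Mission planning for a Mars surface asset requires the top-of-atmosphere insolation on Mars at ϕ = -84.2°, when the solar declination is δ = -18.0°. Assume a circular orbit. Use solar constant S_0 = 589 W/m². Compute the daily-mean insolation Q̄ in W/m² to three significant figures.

Q̄ ≈ 181 W/m²

cos h₀ = −tan(-84.2°) tan(-18.000°) = -3.1988 ≤ −1 ⇒ polar day, h₀ = π.
Bracket: h₀ sin ϕ sin δ + cos ϕ cos δ sin h₀ = 3.1416×-0.99488×-0.30902 + 0.10106×0.95106×0.00000 = 0.965847 + 0.000000 = 0.965847.
Q̄ = (S_0/π) × [bracket] = (589/π) × 0.965847 = 181.1 W/m².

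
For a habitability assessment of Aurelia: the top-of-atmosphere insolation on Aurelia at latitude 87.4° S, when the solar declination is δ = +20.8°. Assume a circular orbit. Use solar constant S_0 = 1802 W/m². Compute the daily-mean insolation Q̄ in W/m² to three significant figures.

Q̄ ≈ 0.00 W/m²

cos h₀ = −tan(-87.4°) tan(+20.800°) = 8.3653 ≥ 1 ⇒ polar night, h₀ = 0 and Q̄ = 0.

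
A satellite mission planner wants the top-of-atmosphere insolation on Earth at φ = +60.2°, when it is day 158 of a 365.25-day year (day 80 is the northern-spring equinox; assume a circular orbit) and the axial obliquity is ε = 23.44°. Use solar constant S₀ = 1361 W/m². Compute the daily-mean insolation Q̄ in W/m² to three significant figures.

Q̄ ≈ 484 W/m²

Solar longitude: λ_s = 360° × (158 − 80)/365.25 = 76.879°.
sin δ = sin 23.44° × sin 76.879° = 0.38740, so δ = +22.793°.
cos H₀ = −tan(+60.2°) tan(+22.793°) = -0.7337, H₀ = 2.3946 rad.
Bracket: H₀ sin φ sin δ + cos φ cos δ sin H₀ = 2.3946×0.86777×0.38740 + 0.49697×0.92191×0.67943 = 0.805002 + 0.311289 = 1.116291.
Q̄ = (S₀/π) × [bracket] = (1361/π) × 1.116291 = 483.6 W/m².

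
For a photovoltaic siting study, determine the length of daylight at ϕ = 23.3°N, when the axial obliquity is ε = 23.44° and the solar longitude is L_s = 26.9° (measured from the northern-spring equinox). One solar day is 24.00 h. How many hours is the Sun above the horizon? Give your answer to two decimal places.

12.60 h

Solar declination: sin δ = sin ε · sin L_s = sin 23.44° × sin 26.9° = 0.17997, so δ = +10.368°.
cos h₀ = −tan ϕ · tan δ = −tan(+23.3°) × tan(+10.368°) = -0.0788, so h₀ = 1.6497 rad = 94.52°.
Daylight = 2h₀/(2π) × 24.00 h = (1.6497/π) × 24.00 = 12.60 h.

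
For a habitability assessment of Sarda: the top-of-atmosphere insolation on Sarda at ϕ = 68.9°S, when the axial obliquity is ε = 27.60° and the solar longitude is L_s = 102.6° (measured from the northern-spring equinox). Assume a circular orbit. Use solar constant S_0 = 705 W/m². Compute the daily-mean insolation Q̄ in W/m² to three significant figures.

Q̄ ≈ 0.00 W/m²

Solar declination: sin δ = sin ε · sin L_s = sin 27.60° × sin 102.6° = 0.45214, so δ = +26.881°.
cos h₀ = −tan(-68.9°) tan(+26.881°) = 1.3137 ≥ 1 ⇒ polar night, h₀ = 0 and Q̄ = 0.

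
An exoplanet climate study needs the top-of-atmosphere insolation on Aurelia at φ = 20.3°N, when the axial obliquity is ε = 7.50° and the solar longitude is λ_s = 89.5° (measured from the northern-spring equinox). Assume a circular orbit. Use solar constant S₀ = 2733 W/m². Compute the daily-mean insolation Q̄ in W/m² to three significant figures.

Solar declination: sin δ = sin ε · sin λ_s = sin 7.50° × sin 89.5° = 0.13052, so δ = +7.500°.
cos H₀ = −tan(+20.3°) tan(+7.500°) = -0.0487, H₀ = 1.6195 rad.
Bracket: H₀ sin φ sin δ + cos φ cos δ sin H₀ = 1.6195×0.34694×0.13052 + 0.93789×0.99145×0.99881 = 0.073335 + 0.928764 = 1.002099.
Q̄ = (S₀/π) × [bracket] = (2733/π) × 1.002099 = 871.8 W/m².

Q̄ ≈ 872 W/m²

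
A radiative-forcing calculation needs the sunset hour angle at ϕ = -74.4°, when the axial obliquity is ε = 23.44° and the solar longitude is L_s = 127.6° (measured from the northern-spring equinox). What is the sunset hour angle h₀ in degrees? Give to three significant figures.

h₀ = 0.00°

Solar declination: sin δ = sin ε · sin L_s = sin 23.44° × sin 127.6° = 0.31516, so δ = +18.371°.
cos h₀ = −tan ϕ · tan δ = 1.1894 ≥ 1, so the Sun never rises (polar night) and h₀ = 0.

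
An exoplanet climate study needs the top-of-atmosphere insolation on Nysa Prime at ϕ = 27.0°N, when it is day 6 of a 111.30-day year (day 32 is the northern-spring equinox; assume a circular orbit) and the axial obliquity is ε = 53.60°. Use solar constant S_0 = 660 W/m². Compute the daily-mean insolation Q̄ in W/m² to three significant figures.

Solar longitude: L_s = 360° × (6 − 32)/111.30 = -84.097°, i.e. -84.097° + 360° = 275.903°.
sin δ = sin 53.60° × sin 275.903° = -0.80063, so δ = -53.190°.
cos h₀ = −tan(+27.0°) tan(-53.190°) = 0.6808, h₀ = 0.8219 rad.
Bracket: h₀ sin ϕ sin δ + cos ϕ cos δ sin h₀ = 0.8219×0.45399×-0.80063 + 0.89101×0.59916×0.73243 = -0.298743 + 0.391013 = 0.092270.
Q̄ = (S_0/π) × [bracket] = (660/π) × 0.092270 = 19.38 W/m².

Q̄ ≈ 19.4 W/m²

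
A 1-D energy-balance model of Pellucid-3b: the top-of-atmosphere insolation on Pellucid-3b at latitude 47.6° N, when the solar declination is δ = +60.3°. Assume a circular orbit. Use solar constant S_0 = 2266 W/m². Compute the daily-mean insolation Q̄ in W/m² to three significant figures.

cos h₀ = −tan(+47.6°) tan(+60.300°) = -1.9200 ≤ −1 ⇒ polar day, h₀ = π.
Bracket: h₀ sin ϕ sin δ + cos ϕ cos δ sin h₀ = 3.1416×0.73846×0.86863 + 0.67430×0.49546×0.00000 = 2.015175 + 0.000000 = 2.015175.
Q̄ = (S_0/π) × [bracket] = (2266/π) × 2.015175 = 1454 W/m².

Q̄ ≈ 1.45e+03 W/m²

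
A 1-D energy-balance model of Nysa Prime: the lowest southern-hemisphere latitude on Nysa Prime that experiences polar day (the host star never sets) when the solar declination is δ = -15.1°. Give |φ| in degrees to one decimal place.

Polar day requires cos H₀ = −tan φ tan δ ≤ −1, i.e. tan φ tan δ ≥ 1.
The boundary is |tan φ| · |tan δ| = 1, so |φ| = 90° − |δ| = 90° − 15.1° = 74.9° in the southern hemisphere.

|φ| = 74.9°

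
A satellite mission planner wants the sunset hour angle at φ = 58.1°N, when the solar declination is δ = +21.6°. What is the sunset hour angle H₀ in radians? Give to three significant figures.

cos H₀ = −tan φ · tan δ = −tan(+58.1°) × tan(+21.600°) = -0.6361, so H₀ = 2.2602 rad = 129.50°.

H₀ = 2.26 rad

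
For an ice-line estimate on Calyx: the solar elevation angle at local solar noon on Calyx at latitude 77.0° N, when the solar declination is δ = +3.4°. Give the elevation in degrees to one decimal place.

16.4°

At local noon the hour angle is zero, so the zenith angle equals |ϕ − δ| = |+77.0° − (+3.400°)| = 73.600°.
Elevation = 90° − 73.600° = 16.4°.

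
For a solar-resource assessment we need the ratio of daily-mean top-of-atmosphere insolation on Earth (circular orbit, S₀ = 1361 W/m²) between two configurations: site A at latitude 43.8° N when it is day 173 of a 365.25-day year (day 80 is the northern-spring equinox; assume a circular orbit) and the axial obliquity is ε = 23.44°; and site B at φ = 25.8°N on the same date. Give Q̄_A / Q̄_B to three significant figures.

Q̄_A / Q̄_B ≈ 1.03

— Configuration A (φ=+43.8°):
Solar longitude: λ_s = 360° × (173 − 80)/365.25 = 91.663°.
sin δ = sin 23.44° × sin 91.663° = 0.39762, so δ = +23.430°.
cos H₀ = −tan(+43.8°) tan(+23.430°) = -0.4156, H₀ = 1.9994 rad.
Bracket: H₀ sin φ sin δ + cos φ cos δ sin H₀ = 1.9994×0.69214×0.39762 + 0.72176×0.91755×0.90956 = 0.550252 + 0.602357 = 1.152609.
Q̄ = (S₀/π) × [bracket] = (1361/π) × 1.152609 = 499.33 W/m².
— Configuration B (φ=+25.8°):
cos H₀ = −tan(+25.8°) tan(+23.430°) = -0.2095, H₀ = 1.7818 rad.
Bracket: H₀ sin φ sin δ + cos φ cos δ sin H₀ = 1.7818×0.43523×0.39762 + 0.90032×0.91755×0.97781 = 0.308351 + 0.807758 = 1.116109.
Q̄ = (S₀/π) × [bracket] = (1361/π) × 1.116109 = 483.52 W/m².
Ratio Q̄_A / Q̄_B = 499.33 / 483.52 = 1.033.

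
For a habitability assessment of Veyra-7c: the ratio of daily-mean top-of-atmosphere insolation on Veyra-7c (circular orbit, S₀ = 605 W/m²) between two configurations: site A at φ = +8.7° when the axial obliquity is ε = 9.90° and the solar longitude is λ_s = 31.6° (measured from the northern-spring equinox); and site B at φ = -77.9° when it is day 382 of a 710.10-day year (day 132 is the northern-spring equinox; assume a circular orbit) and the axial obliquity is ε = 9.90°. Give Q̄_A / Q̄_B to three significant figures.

Q̄_A / Q̄_B ≈ 24.2

— Configuration A (φ=+8.7°):
Solar declination: sin δ = sin ε · sin λ_s = sin 9.90° × sin 31.6° = 0.09009, so δ = +5.169°.
cos H₀ = −tan(+8.7°) tan(+5.169°) = -0.0138, H₀ = 1.5846 rad.
Bracket: H₀ sin φ sin δ + cos φ cos δ sin H₀ = 1.5846×0.15126×0.09009 + 0.98849×0.99593×0.99990 = 0.021593 + 0.984368 = 1.005961.
Q̄ = (S₀/π) × [bracket] = (605/π) × 1.005961 = 193.73 W/m².
— Configuration B (φ=-77.9°):
Solar longitude: λ_s = 360° × (382 − 132)/710.10 = 126.743°.
sin δ = sin 9.90° × sin 126.743° = 0.13777, so δ = +7.919°.
cos H₀ = −tan(-77.9°) tan(+7.919°) = 0.6488, H₀ = 0.8647 rad.
Bracket: H₀ sin φ sin δ + cos φ cos δ sin H₀ = 0.8647×-0.97778×0.13777 + 0.20962×0.99046×0.76093 = -0.116483 + 0.157984 = 0.041501.
Q̄ = (S₀/π) × [bracket] = (605/π) × 0.041501 = 7.9922 W/m².
Ratio Q̄_A / Q̄_B = 193.73 / 7.9922 = 24.24.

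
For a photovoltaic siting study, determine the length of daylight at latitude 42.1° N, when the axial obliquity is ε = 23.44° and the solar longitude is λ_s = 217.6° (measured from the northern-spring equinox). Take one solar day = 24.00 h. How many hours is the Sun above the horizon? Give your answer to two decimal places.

10.26 h

Solar declination: sin δ = sin ε · sin λ_s = sin 23.44° × sin 217.6° = -0.24271, so δ = -14.046°.
cos H₀ = −tan φ · tan δ = −tan(+42.1°) × tan(-14.046°) = 0.2261, so H₀ = 1.3428 rad = 76.93°.
Daylight = 2H₀/(2π) × 24.00 h = (1.3428/π) × 24.00 = 10.26 h.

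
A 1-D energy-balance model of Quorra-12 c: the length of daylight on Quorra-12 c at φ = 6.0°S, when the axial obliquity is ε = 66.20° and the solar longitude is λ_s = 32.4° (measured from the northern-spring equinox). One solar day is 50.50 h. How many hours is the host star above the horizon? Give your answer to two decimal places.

24.30 h

Solar declination: sin δ = sin ε · sin λ_s = sin 66.20° × sin 32.4° = 0.49026, so δ = +29.358°.
cos H₀ = −tan φ · tan δ = −tan(-6.0°) × tan(+29.358°) = 0.0591, so H₀ = 1.5116 rad = 86.61°.
Daylight = 2H₀/(2π) × 50.50 h = (1.5116/π) × 50.50 = 24.30 h.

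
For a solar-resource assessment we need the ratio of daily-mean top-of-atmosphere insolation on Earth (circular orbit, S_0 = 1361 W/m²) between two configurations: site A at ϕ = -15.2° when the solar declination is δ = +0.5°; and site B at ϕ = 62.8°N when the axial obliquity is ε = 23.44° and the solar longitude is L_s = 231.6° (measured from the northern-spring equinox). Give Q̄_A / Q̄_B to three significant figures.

— Configuration A (ϕ=-15.2°):
cos h₀ = −tan(-15.2°) tan(+0.500°) = 0.0024, h₀ = 1.5684 rad.
Bracket: h₀ sin ϕ sin δ + cos ϕ cos δ sin h₀ = 1.5684×-0.26219×0.00873 + 0.96502×0.99996×1.00000 = -0.003590 + 0.964981 = 0.961391.
Q̄ = (S_0/π) × [bracket] = (1361/π) × 0.961391 = 416.49 W/m².
— Configuration B (ϕ=+62.8°):
Solar declination: sin δ = sin ε · sin L_s = sin 23.44° × sin 231.6° = -0.31174, so δ = -18.164°.
cos h₀ = −tan(+62.8°) tan(-18.164°) = 0.6384, h₀ = 0.8784 rad.
Bracket: h₀ sin ϕ sin δ + cos ϕ cos δ sin h₀ = 0.8784×0.88942×-0.31174 + 0.45710×0.95017×0.76970 = -0.243552 + 0.334298 = 0.090746.
Q̄ = (S_0/π) × [bracket] = (1361/π) × 0.090746 = 39.313 W/m².
Ratio Q̄_A / Q̄_B = 416.49 / 39.313 = 10.59.

Q̄_A / Q̄_B ≈ 10.6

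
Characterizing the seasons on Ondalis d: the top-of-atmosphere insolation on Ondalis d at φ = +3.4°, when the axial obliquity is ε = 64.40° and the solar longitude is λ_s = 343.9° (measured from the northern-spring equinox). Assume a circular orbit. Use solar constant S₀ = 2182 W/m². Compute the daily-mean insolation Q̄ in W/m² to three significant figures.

Solar declination: sin δ = sin ε · sin λ_s = sin 64.40° × sin 343.9° = -0.25009, so δ = -14.483°.
cos H₀ = −tan(+3.4°) tan(-14.483°) = 0.0153, H₀ = 1.5554 rad.
Bracket: H₀ sin φ sin δ + cos φ cos δ sin H₀ = 1.5554×0.05931×-0.25009 + 0.99824×0.96822×0.99988 = -0.023071 + 0.966400 = 0.943329.
Q̄ = (S₀/π) × [bracket] = (2182/π) × 0.943329 = 655.2 W/m².

Q̄ ≈ 655 W/m²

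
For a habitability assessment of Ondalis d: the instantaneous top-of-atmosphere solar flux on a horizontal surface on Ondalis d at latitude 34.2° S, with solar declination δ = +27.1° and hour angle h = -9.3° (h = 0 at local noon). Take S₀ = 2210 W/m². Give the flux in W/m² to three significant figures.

1.04e+03 W/m²

cos θ_z = sin φ sin δ + cos φ cos δ cos h = -0.256054 + 0.726600 = 0.470546.
Flux = S₀ · cos θ_z = 2210 × 0.470546 = 1040 W/m².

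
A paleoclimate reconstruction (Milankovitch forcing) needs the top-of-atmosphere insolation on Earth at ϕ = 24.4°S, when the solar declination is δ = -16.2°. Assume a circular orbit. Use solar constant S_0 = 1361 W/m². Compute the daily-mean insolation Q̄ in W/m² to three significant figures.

cos h₀ = −tan(-24.4°) tan(-16.200°) = -0.1318, h₀ = 1.7030 rad.
Bracket: h₀ sin ϕ sin δ + cos ϕ cos δ sin h₀ = 1.7030×-0.41310×-0.27899 + 0.91068×0.96029×0.99128 = 0.196272 + 0.866891 = 1.063163.
Q̄ = (S_0/π) × [bracket] = (1361/π) × 1.063163 = 460.6 W/m².

Q̄ ≈ 461 W/m²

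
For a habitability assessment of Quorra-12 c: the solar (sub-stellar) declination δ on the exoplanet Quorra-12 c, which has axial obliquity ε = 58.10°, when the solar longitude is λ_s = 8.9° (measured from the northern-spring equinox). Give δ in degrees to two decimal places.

δ = +7.55°

sin δ = sin ε · sin λ_s = sin 58.10° × sin 8.9° = 0.131345.
δ = arcsin(0.131345) = +7.55°.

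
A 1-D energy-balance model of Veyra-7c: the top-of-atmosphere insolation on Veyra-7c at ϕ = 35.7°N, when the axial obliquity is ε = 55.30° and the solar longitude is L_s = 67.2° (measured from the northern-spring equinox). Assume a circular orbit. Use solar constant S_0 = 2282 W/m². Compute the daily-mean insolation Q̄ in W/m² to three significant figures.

Q̄ ≈ 1.03e+03 W/m²

Solar declination: sin δ = sin ε · sin L_s = sin 55.30° × sin 67.2° = 0.75790, so δ = +49.280°.
cos h₀ = −tan(+35.7°) tan(+49.280°) = -0.8348, h₀ = 2.5586 rad.
Bracket: h₀ sin ϕ sin δ + cos ϕ cos δ sin h₀ = 2.5586×0.58354×0.75790 + 0.81208×0.65237×0.55052 = 1.131579 + 0.291653 = 1.423232.
Q̄ = (S_0/π) × [bracket] = (2282/π) × 1.423232 = 1034 W/m².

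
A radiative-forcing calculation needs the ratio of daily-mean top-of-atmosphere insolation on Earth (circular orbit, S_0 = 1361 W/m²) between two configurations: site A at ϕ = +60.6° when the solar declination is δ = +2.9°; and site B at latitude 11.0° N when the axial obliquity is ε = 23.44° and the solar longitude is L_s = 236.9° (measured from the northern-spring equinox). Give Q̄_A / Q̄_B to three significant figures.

— Configuration A (ϕ=+60.6°):
cos h₀ = −tan(+60.6°) tan(+2.900°) = -0.0899, h₀ = 1.6608 rad.
Bracket: h₀ sin ϕ sin δ + cos ϕ cos δ sin h₀ = 1.6608×0.87121×0.05059 + 0.49090×0.99872×0.99595 = 0.073199 + 0.488286 = 0.561485.
Q̄ = (S_0/π) × [bracket] = (1361/π) × 0.561485 = 243.25 W/m².
— Configuration B (ϕ=+11.0°):
Solar declination: sin δ = sin ε · sin L_s = sin 23.44° × sin 236.9° = -0.33323, so δ = -19.465°.
cos h₀ = −tan(+11.0°) tan(-19.465°) = 0.0687, h₀ = 1.5020 rad.
Bracket: h₀ sin ϕ sin δ + cos ϕ cos δ sin h₀ = 1.5020×0.19081×-0.33323 + 0.98163×0.94284×0.99764 = -0.095503 + 0.923336 = 0.827833.
Q̄ = (S_0/π) × [bracket] = (1361/π) × 0.827833 = 358.63 W/m².
Ratio Q̄_A / Q̄_B = 243.25 / 358.63 = 0.6783.

Q̄_A / Q̄_B ≈ 0.678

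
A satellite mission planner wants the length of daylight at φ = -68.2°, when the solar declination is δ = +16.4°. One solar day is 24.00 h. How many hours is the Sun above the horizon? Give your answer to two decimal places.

5.68 h

cos H₀ = −tan φ · tan δ = −tan(-68.2°) × tan(+16.400°) = 0.7358, so H₀ = 0.7439 rad = 42.62°.
Daylight = 2H₀/(2π) × 24.00 h = (0.7439/π) × 24.00 = 5.68 h.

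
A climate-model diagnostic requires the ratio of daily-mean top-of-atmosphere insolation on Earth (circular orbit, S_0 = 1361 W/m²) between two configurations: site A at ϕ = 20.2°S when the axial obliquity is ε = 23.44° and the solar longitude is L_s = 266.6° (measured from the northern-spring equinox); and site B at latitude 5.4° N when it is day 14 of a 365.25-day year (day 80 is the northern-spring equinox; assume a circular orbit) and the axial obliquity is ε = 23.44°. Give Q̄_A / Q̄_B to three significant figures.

Q̄_A / Q̄_B ≈ 1.24

— Configuration A (ϕ=-20.2°):
Solar declination: sin δ = sin ε · sin L_s = sin 23.44° × sin 266.6° = -0.39709, so δ = -23.396°.
cos h₀ = −tan(-20.2°) tan(-23.396°) = -0.1592, h₀ = 1.7307 rad.
Bracket: h₀ sin ϕ sin δ + cos ϕ cos δ sin h₀ = 1.7307×-0.34530×-0.39709 + 0.93849×0.91778×0.98725 = 0.237305 + 0.850345 = 1.087650.
Q̄ = (S_0/π) × [bracket] = (1361/π) × 1.087650 = 471.19 W/m².
— Configuration B (ϕ=+5.4°):
Solar longitude: L_s = 360° × (14 − 80)/365.25 = -65.051°, i.e. -65.051° + 360° = 294.949°.
sin δ = sin 23.44° × sin 294.949° = -0.36067, so δ = -21.141°.
cos h₀ = −tan(+5.4°) tan(-21.141°) = 0.0366, h₀ = 1.5342 rad.
Bracket: h₀ sin ϕ sin δ + cos ϕ cos δ sin h₀ = 1.5342×0.09411×-0.36067 + 0.99556×0.93269×0.99933 = -0.052075 + 0.927927 = 0.875852.
Q̄ = (S_0/π) × [bracket] = (1361/π) × 0.875852 = 379.44 W/m².
Ratio Q̄_A / Q̄_B = 471.19 / 379.44 = 1.242.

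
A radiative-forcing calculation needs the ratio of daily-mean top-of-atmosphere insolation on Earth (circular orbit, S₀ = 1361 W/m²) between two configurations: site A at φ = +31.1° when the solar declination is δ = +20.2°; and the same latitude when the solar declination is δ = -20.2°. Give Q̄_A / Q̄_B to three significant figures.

— Configuration A (φ=+31.1°):
cos H₀ = −tan(+31.1°) tan(+20.200°) = -0.2219, H₀ = 1.7946 rad.
Bracket: H₀ sin φ sin δ + cos φ cos δ sin H₀ = 1.7946×0.51653×0.34530 + 0.85627×0.93849×0.97506 = 0.320081 + 0.783559 = 1.103640.
Q̄ = (S₀/π) × [bracket] = (1361/π) × 1.103640 = 478.12 W/m².
— Configuration B (φ=+31.1°):
cos H₀ = −tan(+31.1°) tan(-20.200°) = 0.2219, H₀ = 1.3470 rad.
Bracket: H₀ sin φ sin δ + cos φ cos δ sin H₀ = 1.3470×0.51653×-0.34530 + 0.85627×0.93849×0.97506 = -0.240248 + 0.783559 = 0.543311.
Q̄ = (S₀/π) × [bracket] = (1361/π) × 0.543311 = 235.37 W/m².
Ratio Q̄_A / Q̄_B = 478.12 / 235.37 = 2.031.

Q̄_A / Q̄_B ≈ 2.03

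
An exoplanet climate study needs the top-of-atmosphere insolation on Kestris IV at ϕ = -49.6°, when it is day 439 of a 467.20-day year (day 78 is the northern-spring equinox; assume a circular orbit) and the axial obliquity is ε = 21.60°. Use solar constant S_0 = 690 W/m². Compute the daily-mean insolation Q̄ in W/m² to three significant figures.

Solar longitude: L_s = 360° × (439 − 78)/467.20 = 278.168°.
sin δ = sin 21.60° × sin 278.168° = -0.36439, so δ = -21.370°.
cos h₀ = −tan(-49.6°) tan(-21.370°) = -0.4598, h₀ = 2.0485 rad.
Bracket: h₀ sin ϕ sin δ + cos ϕ cos δ sin h₀ = 2.0485×-0.76154×-0.36439 + 0.64812×0.93125×0.88804 = 0.568454 + 0.535987 = 1.104441.
Q̄ = (S_0/π) × [bracket] = (690/π) × 1.104441 = 242.6 W/m².

Q̄ ≈ 243 W/m²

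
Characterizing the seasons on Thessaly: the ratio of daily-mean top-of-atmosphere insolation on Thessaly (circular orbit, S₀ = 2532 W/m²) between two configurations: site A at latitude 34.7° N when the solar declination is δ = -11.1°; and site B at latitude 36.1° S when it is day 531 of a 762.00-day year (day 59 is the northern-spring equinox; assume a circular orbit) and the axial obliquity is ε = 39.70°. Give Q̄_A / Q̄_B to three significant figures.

Q̄_A / Q̄_B ≈ 0.546

— Configuration A (φ=+34.7°):
cos H₀ = −tan(+34.7°) tan(-11.100°) = 0.1358, H₀ = 1.4345 rad.
Bracket: H₀ sin φ sin δ + cos φ cos δ sin H₀ = 1.4345×0.56928×-0.19252 + 0.82214×0.98129×0.99073 = -0.157218 + 0.799279 = 0.642061.
Q̄ = (S₀/π) × [bracket] = (2532/π) × 0.642061 = 517.48 W/m².
— Configuration B (φ=-36.1°):
Solar longitude: λ_s = 360° × (531 − 59)/762.00 = 222.992°.
sin δ = sin 39.70° × sin 222.992° = -0.43557, so δ = -25.822°.
cos H₀ = −tan(-36.1°) tan(-25.822°) = -0.3529, H₀ = 1.9314 rad.
Bracket: H₀ sin φ sin δ + cos φ cos δ sin H₀ = 1.9314×-0.58920×-0.43557 + 0.80799×0.90015×0.93568 = 0.495670 + 0.680531 = 1.176201.
Q̄ = (S₀/π) × [bracket] = (2532/π) × 1.176201 = 947.97 W/m².
Ratio Q̄_A / Q̄_B = 517.48 / 947.97 = 0.5459.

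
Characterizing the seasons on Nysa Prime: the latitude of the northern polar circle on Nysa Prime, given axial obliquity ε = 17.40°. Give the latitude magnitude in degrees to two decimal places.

The polar circle is the lowest latitude that experiences at least one full rotation of continuous daylight at the northern-summer solstice; it lies at |ϕ| = 90° − ε = 90° − 17.40° = 72.60°.

72.60°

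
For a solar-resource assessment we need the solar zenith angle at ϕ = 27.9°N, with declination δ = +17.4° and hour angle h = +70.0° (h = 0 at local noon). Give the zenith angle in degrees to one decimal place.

cos θ_z = sin ϕ sin δ + cos ϕ cos δ cos h = 0.139930 + 0.288434 = 0.428364.
θ_z = arccos(0.428364) = 64.6°.

θ_z = 64.6°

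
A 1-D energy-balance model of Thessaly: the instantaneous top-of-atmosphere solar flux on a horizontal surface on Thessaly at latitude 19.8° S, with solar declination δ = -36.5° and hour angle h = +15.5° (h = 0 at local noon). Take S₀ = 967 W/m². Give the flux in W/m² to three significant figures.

cos θ_z = sin φ sin δ + cos φ cos δ cos h = 0.201489 + 0.728826 = 0.930315.
Flux = S₀ · cos θ_z = 967 × 0.930315 = 899.6 W/m².

900 W/m²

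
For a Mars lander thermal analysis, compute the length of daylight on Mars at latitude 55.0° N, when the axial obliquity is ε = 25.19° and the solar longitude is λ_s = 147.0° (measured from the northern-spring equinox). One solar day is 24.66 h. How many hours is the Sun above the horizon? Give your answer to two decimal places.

Solar declination: sin δ = sin ε · sin λ_s = sin 25.19° × sin 147.0° = 0.23181, so δ = +13.404°.
cos H₀ = −tan φ · tan δ = −tan(+55.0°) × tan(+13.404°) = -0.3403, so H₀ = 1.9181 rad = 109.90°.
Daylight = 2H₀/(2π) × 24.66 h = (1.9181/π) × 24.66 = 15.06 h.

15.06 h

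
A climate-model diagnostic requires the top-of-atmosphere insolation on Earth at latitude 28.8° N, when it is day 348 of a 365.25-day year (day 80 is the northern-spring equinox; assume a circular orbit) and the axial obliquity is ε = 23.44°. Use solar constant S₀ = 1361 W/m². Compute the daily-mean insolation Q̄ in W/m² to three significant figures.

Solar longitude: λ_s = 360° × (348 − 80)/365.25 = 264.148°.
sin δ = sin 23.44° × sin 264.148° = -0.39572, so δ = -23.311°.
cos H₀ = −tan(+28.8°) tan(-23.311°) = 0.2369, H₀ = 1.3316 rad.
Bracket: H₀ sin φ sin δ + cos φ cos δ sin H₀ = 1.3316×0.48175×-0.39572 + 0.87631×0.91837×0.97154 = -0.253854 + 0.781873 = 0.528019.
Q̄ = (S₀/π) × [bracket] = (1361/π) × 0.528019 = 228.7 W/m².

Q̄ ≈ 229 W/m²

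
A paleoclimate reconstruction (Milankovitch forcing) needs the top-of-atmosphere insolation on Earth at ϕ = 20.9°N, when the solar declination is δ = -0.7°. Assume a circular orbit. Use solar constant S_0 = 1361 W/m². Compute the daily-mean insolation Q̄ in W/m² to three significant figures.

Q̄ ≈ 402 W/m²

cos h₀ = −tan(+20.9°) tan(-0.700°) = 0.0047, h₀ = 1.5661 rad.
Bracket: h₀ sin ϕ sin δ + cos ϕ cos δ sin h₀ = 1.5661×0.35674×-0.01222 + 0.93420×0.99993×0.99999 = -0.006827 + 0.934125 = 0.927298.
Q̄ = (S_0/π) × [bracket] = (1361/π) × 0.927298 = 401.7 W/m².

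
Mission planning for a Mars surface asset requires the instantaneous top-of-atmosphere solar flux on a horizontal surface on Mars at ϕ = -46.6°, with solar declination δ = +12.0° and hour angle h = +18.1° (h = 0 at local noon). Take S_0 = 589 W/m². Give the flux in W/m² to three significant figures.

287 W/m²

cos θ_z = sin ϕ sin δ + cos ϕ cos δ cos h = -0.151063 + 0.638816 = 0.487753.
Flux = S_0 · cos θ_z = 589 × 0.487753 = 287.3 W/m².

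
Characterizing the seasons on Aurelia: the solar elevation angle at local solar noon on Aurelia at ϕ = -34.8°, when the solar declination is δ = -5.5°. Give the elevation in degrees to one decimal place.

60.7°

At local noon the hour angle is zero, so the zenith angle equals |ϕ − δ| = |-34.8° − (-5.500°)| = 29.300°.
Elevation = 90° − 29.300° = 60.7°.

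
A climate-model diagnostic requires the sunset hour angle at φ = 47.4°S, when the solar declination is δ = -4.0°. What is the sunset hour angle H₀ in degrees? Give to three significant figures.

H₀ = 94.4°

cos H₀ = −tan φ · tan δ = −tan(-47.4°) × tan(-4.000°) = -0.0760, so H₀ = 1.6469 rad = 94.36°.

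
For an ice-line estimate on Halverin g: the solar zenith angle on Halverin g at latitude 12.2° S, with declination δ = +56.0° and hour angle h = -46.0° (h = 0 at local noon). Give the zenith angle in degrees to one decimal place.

θ_z = 78.2°

cos θ_z = sin ϕ sin δ + cos ϕ cos δ cos h = -0.175196 + 0.379675 = 0.204479.
θ_z = arccos(0.204479) = 78.2°.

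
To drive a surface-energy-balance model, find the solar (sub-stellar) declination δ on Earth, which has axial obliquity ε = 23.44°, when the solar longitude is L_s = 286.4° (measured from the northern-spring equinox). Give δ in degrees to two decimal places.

sin δ = sin ε · sin L_s = sin 23.44° × sin 286.4° = -0.381604.
δ = arcsin(-0.381604) = -22.43°.

δ = -22.43°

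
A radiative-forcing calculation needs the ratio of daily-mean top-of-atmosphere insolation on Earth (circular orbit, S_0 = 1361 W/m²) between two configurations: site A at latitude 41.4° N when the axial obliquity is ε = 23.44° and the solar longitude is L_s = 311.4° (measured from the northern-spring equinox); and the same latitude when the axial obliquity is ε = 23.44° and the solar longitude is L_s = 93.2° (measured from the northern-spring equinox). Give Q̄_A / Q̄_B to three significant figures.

Q̄_A / Q̄_B ≈ 0.376

— Configuration A (ϕ=+41.4°):
Solar declination: sin δ = sin ε · sin L_s = sin 23.44° × sin 311.4° = -0.29839, so δ = -17.361°.
cos h₀ = −tan(+41.4°) tan(-17.361°) = 0.2756, h₀ = 1.2916 rad.
Bracket: h₀ sin ϕ sin δ + cos ϕ cos δ sin h₀ = 1.2916×0.66131×-0.29839 + 0.75011×0.95445×0.96127 = -0.254869 + 0.688214 = 0.433345.
Q̄ = (S_0/π) × [bracket] = (1361/π) × 0.433345 = 187.73 W/m².
— Configuration B (ϕ=+41.4°):
Solar declination: sin δ = sin ε · sin L_s = sin 23.44° × sin 93.2° = 0.39717, so δ = +23.401°.
cos h₀ = −tan(+41.4°) tan(+23.401°) = -0.3815, h₀ = 1.9623 rad.
Bracket: h₀ sin ϕ sin δ + cos ϕ cos δ sin h₀ = 1.9623×0.66131×0.39717 + 0.75011×0.91775×0.92435 = 0.515403 + 0.636335 = 1.151738.
Q̄ = (S_0/π) × [bracket] = (1361/π) × 1.151738 = 498.96 W/m².
Ratio Q̄_A / Q̄_B = 187.73 / 498.96 = 0.3762.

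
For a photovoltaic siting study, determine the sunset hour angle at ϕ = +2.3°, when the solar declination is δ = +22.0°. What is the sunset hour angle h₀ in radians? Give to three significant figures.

cos h₀ = −tan ϕ · tan δ = −tan(+2.3°) × tan(+22.000°) = -0.0162, so h₀ = 1.5870 rad = 90.93°.

h₀ = 1.59 rad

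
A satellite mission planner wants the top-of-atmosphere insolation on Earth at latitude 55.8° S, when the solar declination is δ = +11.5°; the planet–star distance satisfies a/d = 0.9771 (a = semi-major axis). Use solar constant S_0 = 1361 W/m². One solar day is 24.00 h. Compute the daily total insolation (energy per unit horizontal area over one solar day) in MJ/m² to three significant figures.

11.3 MJ/m²

cos h₀ = −tan(-55.8°) tan(+11.500°) = 0.2994, h₀ = 1.2668 rad.
Bracket: h₀ sin ϕ sin δ + cos ϕ cos δ sin h₀ = 1.2668×-0.82708×0.19937 + 0.56208×0.97992×0.95414 = -0.208889 + 0.525534 = 0.316645.
Inverse-square distance factor (a/d)² = 0.9771² = 0.954724.
Q̄ = (S_0/π) × 0.954724 × [bracket] = (1361/π) × 0.954724 × 0.316645 = 130.97 W/m².
Daily total = Q̄ × 24.00 h × 3600 s/h = 130.97 × 24.00 × 3600 / 10⁶ = 11.32 MJ/m².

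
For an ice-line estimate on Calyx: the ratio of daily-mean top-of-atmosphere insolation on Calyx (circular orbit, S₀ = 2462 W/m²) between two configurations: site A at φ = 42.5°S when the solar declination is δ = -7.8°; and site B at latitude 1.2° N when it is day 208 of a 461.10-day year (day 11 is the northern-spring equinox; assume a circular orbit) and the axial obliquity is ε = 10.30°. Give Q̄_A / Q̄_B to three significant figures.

Q̄_A / Q̄_B ≈ 0.881

— Configuration A (φ=-42.5°):
cos H₀ = −tan(-42.5°) tan(-7.800°) = -0.1255, H₀ = 1.6967 rad.
Bracket: H₀ sin φ sin δ + cos φ cos δ sin H₀ = 1.6967×-0.67559×-0.13572 + 0.73728×0.99075×0.99209 = 0.155572 + 0.724682 = 0.880254.
Q̄ = (S₀/π) × [bracket] = (2462/π) × 0.880254 = 689.84 W/m².
— Configuration B (φ=+1.2°):
Solar longitude: λ_s = 360° × (208 − 11)/461.10 = 153.806°.
sin δ = sin 10.30° × sin 153.806° = 0.07893, so δ = +4.527°.
cos H₀ = −tan(+1.2°) tan(+4.527°) = -0.0017, H₀ = 1.5725 rad.
Bracket: H₀ sin φ sin δ + cos φ cos δ sin H₀ = 1.5725×0.02094×0.07893 + 0.99978×0.99688×1.00000 = 0.002599 + 0.996661 = 0.999260.
Q̄ = (S₀/π) × [bracket] = (2462/π) × 0.999260 = 783.10 W/m².
Ratio Q̄_A / Q̄_B = 689.84 / 783.10 = 0.8809.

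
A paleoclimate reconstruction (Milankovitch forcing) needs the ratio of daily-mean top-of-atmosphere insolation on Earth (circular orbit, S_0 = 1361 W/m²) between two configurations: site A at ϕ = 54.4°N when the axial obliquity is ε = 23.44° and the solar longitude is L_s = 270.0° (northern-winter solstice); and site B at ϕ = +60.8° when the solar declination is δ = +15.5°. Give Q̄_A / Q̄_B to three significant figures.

Q̄_A / Q̄_B ≈ 0.142

— Configuration A (ϕ=+54.4°):
Solar declination: sin δ = sin ε · sin L_s = sin 23.44° × sin 270.0° = -0.39779, so δ = -23.440°.
cos h₀ = −tan(+54.4°) tan(-23.440°) = 0.6056, h₀ = 0.9203 rad.
Bracket: h₀ sin ϕ sin δ + cos ϕ cos δ sin h₀ = 0.9203×0.81310×-0.39779 + 0.58212×0.91748×0.79577 = -0.297665 + 0.425008 = 0.127343.
Q̄ = (S_0/π) × [bracket] = (1361/π) × 0.127343 = 55.168 W/m².
— Configuration B (ϕ=+60.8°):
cos h₀ = −tan(+60.8°) tan(+15.500°) = -0.4962, h₀ = 2.0900 rad.
Bracket: h₀ sin ϕ sin δ + cos ϕ cos δ sin h₀ = 2.0900×0.87292×0.26724 + 0.48786×0.96363×0.86820 = 0.487553 + 0.408155 = 0.895708.
Q̄ = (S_0/π) × [bracket] = (1361/π) × 0.895708 = 388.04 W/m².
Ratio Q̄_A / Q̄_B = 55.168 / 388.04 = 0.1422.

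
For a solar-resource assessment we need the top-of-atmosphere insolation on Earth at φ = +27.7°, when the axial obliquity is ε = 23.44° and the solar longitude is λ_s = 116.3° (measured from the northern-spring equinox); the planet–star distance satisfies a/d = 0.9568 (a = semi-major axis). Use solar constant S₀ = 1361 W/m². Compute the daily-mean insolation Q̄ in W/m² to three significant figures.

Q̄ ≈ 438 W/m²

Solar declination: sin δ = sin ε · sin λ_s = sin 23.44° × sin 116.3° = 0.35661, so δ = +20.892°.
cos H₀ = −tan(+27.7°) tan(+20.892°) = -0.2004, H₀ = 1.7726 rad.
Bracket: H₀ sin φ sin δ + cos φ cos δ sin H₀ = 1.7726×0.46484×0.35661 + 0.88539×0.93425×0.97971 = 0.293838 + 0.810392 = 1.104230.
Inverse-square distance factor (a/d)² = 0.9568² = 0.915466.
Q̄ = (S₀/π) × 0.915466 × [bracket] = (1361/π) × 0.915466 × 1.104230 = 437.9 W/m².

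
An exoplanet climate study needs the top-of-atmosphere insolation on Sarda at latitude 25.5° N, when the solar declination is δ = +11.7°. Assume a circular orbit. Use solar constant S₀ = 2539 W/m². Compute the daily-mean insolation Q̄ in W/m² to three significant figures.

Q̄ ≈ 829 W/m²

cos H₀ = −tan(+25.5°) tan(+11.700°) = -0.0988, H₀ = 1.6697 rad.
Bracket: H₀ sin φ sin δ + cos φ cos δ sin H₀ = 1.6697×0.43051×0.20279 + 0.90259×0.97922×0.99511 = 0.145770 + 0.879512 = 1.025282.
Q̄ = (S₀/π) × [bracket] = (2539/π) × 1.025282 = 828.6 W/m².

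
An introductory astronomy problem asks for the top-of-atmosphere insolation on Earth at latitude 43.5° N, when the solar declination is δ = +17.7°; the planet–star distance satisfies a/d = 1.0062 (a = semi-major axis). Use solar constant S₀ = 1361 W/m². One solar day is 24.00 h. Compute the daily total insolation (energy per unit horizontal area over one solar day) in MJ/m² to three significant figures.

cos H₀ = −tan(+43.5°) tan(+17.700°) = -0.3029, H₀ = 1.8785 rad.
Bracket: H₀ sin φ sin δ + cos φ cos δ sin H₀ = 1.8785×0.68835×0.30403 + 0.72537×0.95266×0.95304 = 0.393131 + 0.658580 = 1.051711.
Inverse-square distance factor (a/d)² = 1.0062² = 1.012438.
Q̄ = (S₀/π) × 1.012438 × [bracket] = (1361/π) × 1.012438 × 1.051711 = 461.29 W/m².
Daily total = Q̄ × 24.00 h × 3600 s/h = 461.29 × 24.00 × 3600 / 10⁶ = 39.86 MJ/m².

39.9 MJ/m²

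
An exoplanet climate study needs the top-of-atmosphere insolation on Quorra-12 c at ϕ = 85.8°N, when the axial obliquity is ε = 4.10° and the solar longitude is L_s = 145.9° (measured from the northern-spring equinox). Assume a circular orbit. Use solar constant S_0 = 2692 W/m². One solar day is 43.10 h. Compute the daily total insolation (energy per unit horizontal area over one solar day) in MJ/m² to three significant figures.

19.6 MJ/m²

Solar declination: sin δ = sin ε · sin L_s = sin 4.10° × sin 145.9° = 0.04008, so δ = +2.297°.
cos h₀ = −tan(+85.8°) tan(+2.297°) = -0.5463, h₀ = 2.1487 rad.
Bracket: h₀ sin ϕ sin δ + cos ϕ cos δ sin h₀ = 2.1487×0.99731×0.04008 + 0.07324×0.99920×0.83760 = 0.085888 + 0.061297 = 0.147185.
Q̄ = (S_0/π) × [bracket] = (2692/π) × 0.147185 = 126.12 W/m².
Daily total = Q̄ × 43.10 h × 3600 s/h = 126.12 × 43.10 × 3600 / 10⁶ = 19.57 MJ/m².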